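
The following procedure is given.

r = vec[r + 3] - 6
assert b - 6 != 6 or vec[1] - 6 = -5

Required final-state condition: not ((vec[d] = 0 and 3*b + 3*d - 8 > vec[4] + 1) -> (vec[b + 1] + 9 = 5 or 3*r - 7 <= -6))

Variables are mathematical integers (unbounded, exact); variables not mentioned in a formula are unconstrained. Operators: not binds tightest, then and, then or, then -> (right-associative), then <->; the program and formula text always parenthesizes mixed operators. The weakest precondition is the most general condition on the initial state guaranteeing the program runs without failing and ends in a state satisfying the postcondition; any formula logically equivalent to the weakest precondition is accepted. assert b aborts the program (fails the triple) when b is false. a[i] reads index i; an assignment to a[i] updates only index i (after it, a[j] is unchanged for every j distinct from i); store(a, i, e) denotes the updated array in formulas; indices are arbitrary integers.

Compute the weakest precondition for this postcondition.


Working backward. After the program, the postcondition not ((vec[d] = 0 and 3*b + 3*d - 8 > vec[4] + 1) -> (vec[b + 1] + 9 = 5 or 3*r - 7 <= -6)) must hold; in canonical form it is not ((vec[d] = 0 and 3*b + 3*d > vec[4] + 9) -> (vec[b + 1] = -4 or 3*r <= 1)).
Before assert b - 6 != 6 or vec[1] - 6 = -5: (b != 12 or vec[1] = 1) and (not ((vec[d] = 0 and 3*b + 3*d > vec[4] + 9) -> (vec[b + 1] = -4 or 3*r <= 1)))
Before r := vec[r + 3] - 6: (b != 12 or vec[1] = 1) and (not ((vec[d] = 0 and 3*b + 3*d > vec[4] + 9) -> (vec[b + 1] = -4 or 3*vec[r + 3] <= 19)))
Answer: WP = (b != 12 or vec[1] = 1) and (not ((vec[d] = 0 and 3*b + 3*d > vec[4] + 9) -> (vec[b + 1] = -4 or 3*vec[r + 3] <= 19)))


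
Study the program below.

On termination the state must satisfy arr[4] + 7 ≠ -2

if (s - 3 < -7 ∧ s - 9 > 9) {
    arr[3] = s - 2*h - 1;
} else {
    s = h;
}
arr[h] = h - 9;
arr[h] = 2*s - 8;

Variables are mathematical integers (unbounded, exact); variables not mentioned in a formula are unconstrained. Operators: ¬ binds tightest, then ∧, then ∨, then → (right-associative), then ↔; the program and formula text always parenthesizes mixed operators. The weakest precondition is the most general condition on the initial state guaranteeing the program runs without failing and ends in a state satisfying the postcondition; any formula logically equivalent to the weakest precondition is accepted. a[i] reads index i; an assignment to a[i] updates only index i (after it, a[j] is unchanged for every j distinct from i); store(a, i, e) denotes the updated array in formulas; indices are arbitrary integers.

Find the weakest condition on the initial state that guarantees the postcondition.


Working backward. After the program, the postcondition arr[4] + 7 ≠ -2 must hold; in canonical form it is arr[4] ≠ -9.
Before arr[h] := 2*s - 8: store(arr, h, 2*s - 8)[4] ≠ -9
Before arr[h] := h - 9: store(store(arr, h, h - 9), h, 2*s - 8)[4] ≠ -9
Then branch requires store(store(store(arr, 3, -2*h + s - 1), h, h - 9), h, 2*s - 8)[4] ≠ -9; else branch requires store(store(arr, h, h - 9), h, 2*h - 8)[4] ≠ -9.
Before the if: ((s < -4 ∧ s > 18) → store(store(store(arr, 3, -2*h + s - 1), h, h - 9), h, 2*s - 8)[4] ≠ -9) ∧ ((¬(s < -4 ∧ s > 18)) → store(store(arr, h, h - 9), h, 2*h - 8)[4] ≠ -9)
Answer: WP = ((s < -4 ∧ s > 18) → store(store(store(arr, 3, -2*h + s - 1), h, h - 9), h, 2*s - 8)[4] ≠ -9) ∧ ((¬(s < -4 ∧ s > 18)) → store(store(arr, h, h - 9), h, 2*h - 8)[4] ≠ -9)


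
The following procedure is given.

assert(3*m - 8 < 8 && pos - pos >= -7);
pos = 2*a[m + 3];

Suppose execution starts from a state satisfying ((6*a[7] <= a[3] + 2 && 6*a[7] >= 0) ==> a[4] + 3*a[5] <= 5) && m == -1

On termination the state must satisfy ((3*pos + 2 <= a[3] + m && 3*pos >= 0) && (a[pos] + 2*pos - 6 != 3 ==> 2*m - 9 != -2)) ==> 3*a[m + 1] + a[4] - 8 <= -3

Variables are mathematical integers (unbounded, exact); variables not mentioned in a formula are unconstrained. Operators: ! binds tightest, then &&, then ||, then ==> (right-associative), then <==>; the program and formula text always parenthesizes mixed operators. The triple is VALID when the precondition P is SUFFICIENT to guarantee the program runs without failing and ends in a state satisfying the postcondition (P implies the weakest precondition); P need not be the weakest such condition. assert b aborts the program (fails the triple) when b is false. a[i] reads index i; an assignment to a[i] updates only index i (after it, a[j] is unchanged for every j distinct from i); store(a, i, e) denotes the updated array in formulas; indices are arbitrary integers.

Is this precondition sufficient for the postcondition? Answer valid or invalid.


Working backward. After the program, the postcondition ((3*pos + 2 <= a[3] + m && 3*pos >= 0) && (a[pos] + 2*pos - 6 != 3 ==> 2*m - 9 != -2)) ==> 3*a[m + 1] + a[4] - 8 <= -3 must hold; in canonical form it is (3*pos <= a[3] + m - 2 && 3*pos >= 0 && (a[pos] + 2*pos != 9 ==> 2*m != 7)) ==> 3*a[m + 1] + a[4] <= 5.
Before pos := 2*a[m + 3]: (6*a[m + 3] <= a[3] + m - 2 && 6*a[m + 3] >= 0 && (4*a[m + 3] + a[2*a[m + 3]] != 9 ==> 2*m != 7)) ==> 3*a[m + 1] + a[4] <= 5
Before assert 3*m - 8 < 8 && pos - pos >= -7: 3*m < 16 && ((6*a[m + 3] <= a[3] + m - 2 && 6*a[m + 3] >= 0 && (4*a[m + 3] + a[2*a[m + 3]] != 9 ==> 2*m != 7)) ==> 3*a[m + 1] + a[4] <= 5)
The weakest precondition is 3*m < 16 && ((6*a[m + 3] <= a[3] + m - 2 && 6*a[m + 3] >= 0 && (4*a[m + 3] + a[2*a[m + 3]] != 9 ==> 2*m != 7)) ==> 3*a[m + 1] + a[4] <= 5).
Check whether ((6*a[7] <= a[3] + 2 && 6*a[7] >= 0) ==> a[4] + 3*a[5] <= 5) && m == -1 implies it.
Countermodel: at the initial state a = {[0] = -7038, [2] = 30736, [3] = 184419, [4] = 21120, [5] = -1, [7] = -1, [61472] = -1, elsewhere -1}, m = -1, the precondition holds but the weakest precondition fails.
Answer: invalid


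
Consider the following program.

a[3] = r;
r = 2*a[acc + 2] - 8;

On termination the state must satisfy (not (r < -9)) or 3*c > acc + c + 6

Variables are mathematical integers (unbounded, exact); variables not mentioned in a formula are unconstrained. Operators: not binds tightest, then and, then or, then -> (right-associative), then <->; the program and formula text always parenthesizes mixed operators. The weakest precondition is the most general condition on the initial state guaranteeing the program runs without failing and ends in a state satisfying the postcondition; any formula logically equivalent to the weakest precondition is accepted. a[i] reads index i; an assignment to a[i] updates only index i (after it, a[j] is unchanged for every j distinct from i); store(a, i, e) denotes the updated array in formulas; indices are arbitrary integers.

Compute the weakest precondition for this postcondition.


Working backward. After the program, the postcondition (not (r < -9)) or 3*c > acc + c + 6 must hold; in canonical form it is (not (r < -9)) or 2*c > acc + 6.
Before r := 2*a[acc + 2] - 8: (not (2*a[acc + 2] < -1)) or 2*c > acc + 6
Before a[3] := r: (not (2*store(a, 3, r)[acc + 2] < -1)) or 2*c > acc + 6
Answer: WP = (not (2*store(a, 3, r)[acc + 2] < -1)) or 2*c > acc + 6


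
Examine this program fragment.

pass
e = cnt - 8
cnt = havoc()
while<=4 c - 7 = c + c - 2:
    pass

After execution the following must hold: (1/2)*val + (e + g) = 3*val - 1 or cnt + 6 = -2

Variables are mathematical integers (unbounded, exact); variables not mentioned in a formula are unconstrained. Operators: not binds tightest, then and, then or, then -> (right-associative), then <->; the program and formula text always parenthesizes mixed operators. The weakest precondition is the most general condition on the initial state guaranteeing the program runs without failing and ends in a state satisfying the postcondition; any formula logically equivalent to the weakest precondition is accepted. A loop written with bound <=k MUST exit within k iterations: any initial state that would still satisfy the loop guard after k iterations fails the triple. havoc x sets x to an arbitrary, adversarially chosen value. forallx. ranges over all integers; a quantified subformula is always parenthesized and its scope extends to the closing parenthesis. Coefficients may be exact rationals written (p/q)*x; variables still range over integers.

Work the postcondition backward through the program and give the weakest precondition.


Working backward. After the program, the postcondition (1/2)*val + (e + g) = 3*val - 1 or cnt + 6 = -2 must hold; in canonical form it is e + g = (5/2)*val - 1 or cnt = -8.
Before the loop (bound <=4), unroll the exhaustion recursion (WP_0 = exit-now case; WP_j = one more guarded iteration, up to j = 4):
  WP_0: (not (c = -5)) and (e + g = (5/2)*val - 1 or cnt = -8)
  WP_1: (c = -5 -> ((not (c = -5)) and (e + g = (5/2)*val - 1 or cnt = -8))) and ((not (c = -5)) -> (e + g = (5/2)*val - 1 or cnt = -8))
  WP_2: (c = -5 -> ((c = -5 -> ((not (c = -5)) and (e + g = (5/2)*val - 1 or cnt = -8))) and ((not (c = -5)) -> (e + g = (5/2)*val - 1 or cnt = -8)))) and ((not (c = -5)) -> (e + g = (5/2)*val - 1 or cnt = -8))
  WP_3: (c = -5 -> ((c = -5 -> ((c = -5 -> ((not (c = -5)) and (e + g = (5/2)*val - 1 or cnt = -8))) and ((not (c = -5)) -> (e + g = (5/2)*val - 1 or cnt = -8)))) and ((not (c = -5)) -> (e + g = (5/2)*val - 1 or cnt = -8)))) and ((not (c = -5)) -> (e + g = (5/2)*val - 1 or cnt = -8))
  WP_4: (c = -5 -> ((c = -5 -> ((c = -5 -> ((c = -5 -> ((not (c = -5)) and (e + g = (5/2)*val - 1 or cnt = -8))) and ((not (c = -5)) -> (e + g = (5/2)*val - 1 or cnt = -8)))) and ((not (c = -5)) -> (e + g = (5/2)*val - 1 or cnt = -8)))) and ((not (c = -5)) -> (e + g = (5/2)*val - 1 or cnt = -8)))) and ((not (c = -5)) -> (e + g = (5/2)*val - 1 or cnt = -8))
So before the loop: (c = -5 -> ((c = -5 -> ((c = -5 -> ((c = -5 -> ((not (c = -5)) and (e + g = (5/2)*val - 1 or cnt = -8))) and ((not (c = -5)) -> (e + g = (5/2)*val - 1 or cnt = -8)))) and ((not (c = -5)) -> (e + g = (5/2)*val - 1 or cnt = -8)))) and ((not (c = -5)) -> (e + g = (5/2)*val - 1 or cnt = -8)))) and ((not (c = -5)) -> (e + g = (5/2)*val - 1 or cnt = -8))
Before havoc cnt: forall cnt_1. ((c = -5 -> ((c = -5 -> ((c = -5 -> ((c = -5 -> ((not (c = -5)) and (e + g = (5/2)*val - 1 or cnt_1 = -8))) and ((not (c = -5)) -> (e + g = (5/2)*val - 1 or cnt_1 = -8)))) and ((not (c = -5)) -> (e + g = (5/2)*val - 1 or cnt_1 = -8)))) and ((not (c = -5)) -> (e + g = (5/2)*val - 1 or cnt_1 = -8)))) and ((not (c = -5)) -> (e + g = (5/2)*val - 1 or cnt_1 = -8)))
Before e := cnt - 8: forall cnt_1. ((c = -5 -> ((c = -5 -> ((c = -5 -> ((c = -5 -> ((not (c = -5)) and (cnt + g = (5/2)*val + 7 or cnt_1 = -8))) and ((not (c = -5)) -> (cnt + g = (5/2)*val + 7 or cnt_1 = -8)))) and ((not (c = -5)) -> (cnt + g = (5/2)*val + 7 or cnt_1 = -8)))) and ((not (c = -5)) -> (cnt + g = (5/2)*val + 7 or cnt_1 = -8)))) and ((not (c = -5)) -> (cnt + g = (5/2)*val + 7 or cnt_1 = -8)))
Before skip: forall cnt_1. ((c = -5 -> ((c = -5 -> ((c = -5 -> ((c = -5 -> ((not (c = -5)) and (cnt + g = (5/2)*val + 7 or cnt_1 = -8))) and ((not (c = -5)) -> (cnt + g = (5/2)*val + 7 or cnt_1 = -8)))) and ((not (c = -5)) -> (cnt + g = (5/2)*val + 7 or cnt_1 = -8)))) and ((not (c = -5)) -> (cnt + g = (5/2)*val + 7 or cnt_1 = -8)))) and ((not (c = -5)) -> (cnt + g = (5/2)*val + 7 or cnt_1 = -8)))
Answer: WP = forall cnt_1. ((c = -5 -> ((c = -5 -> ((c = -5 -> ((c = -5 -> ((not (c = -5)) and (cnt + g = (5/2)*val + 7 or cnt_1 = -8))) and ((not (c = -5)) -> (cnt + g = (5/2)*val + 7 or cnt_1 = -8)))) and ((not (c = -5)) -> (cnt + g = (5/2)*val + 7 or cnt_1 = -8)))) and ((not (c = -5)) -> (cnt + g = (5/2)*val + 7 or cnt_1 = -8)))) and ((not (c = -5)) -> (cnt + g = (5/2)*val + 7 or cnt_1 = -8)))


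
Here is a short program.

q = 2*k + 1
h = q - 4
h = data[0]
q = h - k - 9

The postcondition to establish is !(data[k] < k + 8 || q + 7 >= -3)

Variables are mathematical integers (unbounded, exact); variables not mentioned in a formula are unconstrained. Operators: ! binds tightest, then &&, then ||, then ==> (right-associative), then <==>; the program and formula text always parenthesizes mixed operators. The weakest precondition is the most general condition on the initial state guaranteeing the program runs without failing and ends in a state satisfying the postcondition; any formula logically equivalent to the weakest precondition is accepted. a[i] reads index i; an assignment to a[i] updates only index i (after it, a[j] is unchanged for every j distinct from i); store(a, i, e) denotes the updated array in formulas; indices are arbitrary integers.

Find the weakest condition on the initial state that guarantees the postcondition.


Working backward. After the program, the postcondition !(data[k] < k + 8 || q + 7 >= -3) must hold; in canonical form it is !(data[k] < k + 8 || q >= -10).
Before q := h - k - 9: !(data[k] < k + 8 || h >= k - 1)
Before h := data[0]: !(data[k] < k + 8 || data[0] >= k - 1)
Before h := q - 4: !(data[k] < k + 8 || data[0] >= k - 1)
Before q := 2*k + 1: !(data[k] < k + 8 || data[0] >= k - 1)
Answer: WP = !(data[k] < k + 8 || data[0] >= k - 1)


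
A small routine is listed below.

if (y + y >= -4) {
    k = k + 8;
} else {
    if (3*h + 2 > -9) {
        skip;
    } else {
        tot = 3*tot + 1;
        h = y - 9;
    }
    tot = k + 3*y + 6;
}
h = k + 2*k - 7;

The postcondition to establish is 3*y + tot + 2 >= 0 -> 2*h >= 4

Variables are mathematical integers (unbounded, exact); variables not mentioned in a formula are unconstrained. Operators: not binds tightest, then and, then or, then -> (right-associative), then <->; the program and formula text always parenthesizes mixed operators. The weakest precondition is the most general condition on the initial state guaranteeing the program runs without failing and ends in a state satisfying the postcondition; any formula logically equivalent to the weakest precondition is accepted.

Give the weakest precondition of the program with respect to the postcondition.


Working backward. After the program, the postcondition 3*y + tot + 2 >= 0 -> 2*h >= 4 must hold; in canonical form it is tot + 3*y >= -2 -> 2*h >= 4.
Before h := k + 2*k - 7: tot + 3*y >= -2 -> 6*k >= 18
Then branch requires tot + 3*y >= -2 -> 6*k >= -30; else branch requires (3*h > -11 -> (k + 6*y >= -8 -> 6*k >= 18)) and ((not (3*h > -11)) -> (k + 6*y >= -8 -> 6*k >= 18)).
Before the if: (2*y >= -4 -> (tot + 3*y >= -2 -> 6*k >= -30)) and ((not (2*y >= -4)) -> ((3*h > -11 -> (k + 6*y >= -8 -> 6*k >= 18)) and ((not (3*h > -11)) -> (k + 6*y >= -8 -> 6*k >= 18))))
Answer: WP = (2*y >= -4 -> (tot + 3*y >= -2 -> 6*k >= -30)) and ((not (2*y >= -4)) -> ((3*h > -11 -> (k + 6*y >= -8 -> 6*k >= 18)) and ((not (3*h > -11)) -> (k + 6*y >= -8 -> 6*k >= 18))))


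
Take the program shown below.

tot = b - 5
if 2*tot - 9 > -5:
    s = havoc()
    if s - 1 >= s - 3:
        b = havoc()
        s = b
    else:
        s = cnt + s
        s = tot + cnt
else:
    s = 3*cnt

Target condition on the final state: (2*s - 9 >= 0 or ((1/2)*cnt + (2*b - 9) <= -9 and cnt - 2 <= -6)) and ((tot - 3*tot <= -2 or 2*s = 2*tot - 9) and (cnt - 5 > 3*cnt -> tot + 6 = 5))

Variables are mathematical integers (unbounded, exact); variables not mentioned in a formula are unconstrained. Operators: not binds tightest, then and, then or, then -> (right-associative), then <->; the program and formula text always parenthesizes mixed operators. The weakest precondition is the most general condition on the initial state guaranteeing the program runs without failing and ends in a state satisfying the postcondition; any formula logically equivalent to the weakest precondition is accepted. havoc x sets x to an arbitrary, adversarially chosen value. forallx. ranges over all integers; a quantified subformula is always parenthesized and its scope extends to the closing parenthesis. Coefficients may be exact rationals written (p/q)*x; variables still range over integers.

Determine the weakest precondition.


Working backward. After the program, the postcondition (2*s - 9 >= 0 or ((1/2)*cnt + (2*b - 9) <= -9 and cnt - 2 <= -6)) and ((tot - 3*tot <= -2 or 2*s = 2*tot - 9) and (cnt - 5 > 3*cnt -> tot + 6 = 5)) must hold; in canonical form it is (2*s >= 9 or (2*b + (1/2)*cnt <= 0 and cnt <= -4)) and (2*tot >= 2 or 2*s = 2*tot - 9) and (2*cnt < -5 -> tot = -1).
Then branch requires forall b_1. ((2*b_1 >= 9 or (2*b_1 + (1/2)*cnt <= 0 and cnt <= -4)) and (2*tot >= 2 or 2*b_1 = 2*tot - 9) and (2*cnt < -5 -> tot = -1)); else branch requires (6*cnt >= 9 or (2*b + (1/2)*cnt <= 0 and cnt <= -4)) and (2*tot >= 2 or 6*cnt = 2*tot - 9) and (2*cnt < -5 -> tot = -1).
Before the if: (2*tot > 4 -> (forall b_1. ((2*b_1 >= 9 or (2*b_1 + (1/2)*cnt <= 0 and cnt <= -4)) and (2*tot >= 2 or 2*b_1 = 2*tot - 9) and (2*cnt < -5 -> tot = -1)))) and ((not (2*tot > 4)) -> ((6*cnt >= 9 or (2*b + (1/2)*cnt <= 0 and cnt <= -4)) and (2*tot >= 2 or 6*cnt = 2*tot - 9) and (2*cnt < -5 -> tot = -1)))
Before tot := b - 5: (2*b > 14 -> (forall b_1. ((2*b_1 >= 9 or (2*b_1 + (1/2)*cnt <= 0 and cnt <= -4)) and (2*b >= 12 or 2*b_1 = 2*b - 19) and (2*cnt < -5 -> b = 4)))) and ((not (2*b > 14)) -> ((6*cnt >= 9 or (2*b + (1/2)*cnt <= 0 and cnt <= -4)) and (2*b >= 12 or 6*cnt = 2*b - 19) and (2*cnt < -5 -> b = 4)))
Answer: WP = (2*b > 14 -> (forall b_1. ((2*b_1 >= 9 or (2*b_1 + (1/2)*cnt <= 0 and cnt <= -4)) and (2*b >= 12 or 2*b_1 = 2*b - 19) and (2*cnt < -5 -> b = 4)))) and ((not (2*b > 14)) -> ((6*cnt >= 9 or (2*b + (1/2)*cnt <= 0 and cnt <= -4)) and (2*b >= 12 or 6*cnt = 2*b - 19) and (2*cnt < -5 -> b = 4)))


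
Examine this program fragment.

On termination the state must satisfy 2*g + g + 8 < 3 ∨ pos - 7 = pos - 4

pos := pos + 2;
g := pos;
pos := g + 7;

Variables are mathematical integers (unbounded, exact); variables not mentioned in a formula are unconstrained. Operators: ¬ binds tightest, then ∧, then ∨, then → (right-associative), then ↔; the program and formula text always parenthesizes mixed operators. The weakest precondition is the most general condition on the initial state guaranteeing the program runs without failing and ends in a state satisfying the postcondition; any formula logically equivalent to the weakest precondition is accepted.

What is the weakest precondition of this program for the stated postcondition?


Working backward. After the program, the postcondition 2*g + g + 8 < 3 ∨ pos - 7 = pos - 4 must hold; in canonical form it is 3*g < -5.
Before pos := g + 7: 3*g < -5
Before g := pos: 3*pos < -5
Before pos := pos + 2: 3*pos < -11
Answer: WP = 3*pos < -11


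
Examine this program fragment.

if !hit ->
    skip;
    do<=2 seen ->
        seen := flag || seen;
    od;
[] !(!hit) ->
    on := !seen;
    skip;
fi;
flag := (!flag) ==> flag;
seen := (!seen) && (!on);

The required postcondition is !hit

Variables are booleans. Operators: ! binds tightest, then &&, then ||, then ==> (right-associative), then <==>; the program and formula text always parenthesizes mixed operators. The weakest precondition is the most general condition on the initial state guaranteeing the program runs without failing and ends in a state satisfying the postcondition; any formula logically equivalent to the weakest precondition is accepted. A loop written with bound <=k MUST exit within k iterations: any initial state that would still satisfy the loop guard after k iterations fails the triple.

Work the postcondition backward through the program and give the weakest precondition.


Working backward. After the program, !hit must hold.
Before seen := (!seen) && (!on): !hit
Before flag := (!flag) ==> flag: !hit
Then branch requires (seen ==> (((flag || seen) ==> ((!(flag || seen)) && (!hit))) && ((!(flag || seen)) ==> (!hit)))) && ((!seen) ==> (!hit)); else branch requires !hit.
Before the if: ((!hit) ==> ((seen ==> (((flag || seen) ==> ((!(flag || seen)) && (!hit))) && ((!(flag || seen)) ==> (!hit)))) && ((!seen) ==> (!hit)))) && (hit ==> (!hit))
Answer: WP = ((!hit) ==> ((seen ==> (((flag || seen) ==> ((!(flag || seen)) && (!hit))) && ((!(flag || seen)) ==> (!hit)))) && ((!seen) ==> (!hit)))) && (hit ==> (!hit))


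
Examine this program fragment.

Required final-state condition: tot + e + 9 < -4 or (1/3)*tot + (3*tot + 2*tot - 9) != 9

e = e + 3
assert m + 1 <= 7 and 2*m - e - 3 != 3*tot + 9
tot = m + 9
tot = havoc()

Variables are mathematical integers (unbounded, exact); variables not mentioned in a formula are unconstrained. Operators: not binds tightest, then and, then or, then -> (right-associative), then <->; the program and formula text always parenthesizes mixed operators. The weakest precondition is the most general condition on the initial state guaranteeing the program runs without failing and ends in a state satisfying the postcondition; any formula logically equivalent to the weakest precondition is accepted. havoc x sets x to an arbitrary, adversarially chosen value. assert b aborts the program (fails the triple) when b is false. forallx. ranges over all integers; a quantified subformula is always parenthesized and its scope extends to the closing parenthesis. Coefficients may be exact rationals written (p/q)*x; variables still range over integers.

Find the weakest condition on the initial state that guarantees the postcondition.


Working backward. After the program, the postcondition tot + e + 9 < -4 or (1/3)*tot + (3*tot + 2*tot - 9) != 9 must hold; in canonical form it is e + tot < -13 or (16/3)*tot != 18.
Before havoc tot: forall tot_1. (e + tot_1 < -13 or (16/3)*tot_1 != 18)
Before tot := m + 9: forall tot_1. (e + tot_1 < -13 or (16/3)*tot_1 != 18)
Before assert m + 1 <= 7 and 2*m - e - 3 != 3*tot + 9: m <= 6 and 2*m != e + 3*tot + 12 and (forall tot_1. (e + tot_1 < -13 or (16/3)*tot_1 != 18))
Before e := e + 3: m <= 6 and 2*m != e + 3*tot + 15 and (forall tot_1. (e + tot_1 < -16 or (16/3)*tot_1 != 18))
Answer: WP = m <= 6 and 2*m != e + 3*tot + 15 and (forall tot_1. (e + tot_1 < -16 or (16/3)*tot_1 != 18))


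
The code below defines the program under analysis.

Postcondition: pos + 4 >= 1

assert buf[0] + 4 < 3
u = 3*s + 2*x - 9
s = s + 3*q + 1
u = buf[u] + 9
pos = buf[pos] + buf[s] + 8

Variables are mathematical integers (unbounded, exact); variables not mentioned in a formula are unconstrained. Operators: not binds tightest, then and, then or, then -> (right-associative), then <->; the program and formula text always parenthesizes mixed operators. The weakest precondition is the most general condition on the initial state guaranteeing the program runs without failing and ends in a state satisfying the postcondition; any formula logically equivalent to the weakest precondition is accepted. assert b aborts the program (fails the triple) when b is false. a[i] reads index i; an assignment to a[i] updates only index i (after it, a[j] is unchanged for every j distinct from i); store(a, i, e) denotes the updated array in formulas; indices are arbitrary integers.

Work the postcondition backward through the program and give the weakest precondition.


Working backward. After the program, the postcondition pos + 4 >= 1 must hold; in canonical form it is pos >= -3.
Before pos := buf[pos] + buf[s] + 8: buf[pos] + buf[s] >= -11
Before u := buf[u] + 9: buf[pos] + buf[s] >= -11
Before s := s + 3*q + 1: buf[3*q + s + 1] + buf[pos] >= -11
Before u := 3*s + 2*x - 9: buf[3*q + s + 1] + buf[pos] >= -11
Before assert buf[0] + 4 < 3: buf[0] < -1 and buf[3*q + s + 1] + buf[pos] >= -11
Answer: WP = buf[0] < -1 and buf[3*q + s + 1] + buf[pos] >= -11


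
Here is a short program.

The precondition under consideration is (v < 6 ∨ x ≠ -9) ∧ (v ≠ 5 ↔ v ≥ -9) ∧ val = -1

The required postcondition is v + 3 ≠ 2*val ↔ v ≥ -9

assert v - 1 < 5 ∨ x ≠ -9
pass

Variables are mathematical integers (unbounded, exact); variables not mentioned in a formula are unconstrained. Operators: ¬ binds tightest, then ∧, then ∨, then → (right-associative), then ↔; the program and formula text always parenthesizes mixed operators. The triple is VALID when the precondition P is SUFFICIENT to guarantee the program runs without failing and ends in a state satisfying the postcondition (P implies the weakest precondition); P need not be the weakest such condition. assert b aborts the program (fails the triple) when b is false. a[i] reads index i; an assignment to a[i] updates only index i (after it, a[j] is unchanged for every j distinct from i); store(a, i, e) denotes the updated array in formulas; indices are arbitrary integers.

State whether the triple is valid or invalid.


Working backward. After the program, the postcondition v + 3 ≠ 2*val ↔ v ≥ -9 must hold; in canonical form it is v ≠ 2*val - 3 ↔ v ≥ -9.
Before skip: v ≠ 2*val - 3 ↔ v ≥ -9
Before assert v - 1 < 5 ∨ x ≠ -9: (v < 6 ∨ x ≠ -9) ∧ (v ≠ 2*val - 3 ↔ v ≥ -9)
The weakest precondition is (v < 6 ∨ x ≠ -9) ∧ (v ≠ 2*val - 3 ↔ v ≥ -9).
Check whether (v < 6 ∨ x ≠ -9) ∧ (v ≠ 5 ↔ v ≥ -9) ∧ val = -1 implies it.
Countermodel: at the initial state v = -5, val = -1, x = -9, the precondition holds but the weakest precondition fails.
Answer: invalid


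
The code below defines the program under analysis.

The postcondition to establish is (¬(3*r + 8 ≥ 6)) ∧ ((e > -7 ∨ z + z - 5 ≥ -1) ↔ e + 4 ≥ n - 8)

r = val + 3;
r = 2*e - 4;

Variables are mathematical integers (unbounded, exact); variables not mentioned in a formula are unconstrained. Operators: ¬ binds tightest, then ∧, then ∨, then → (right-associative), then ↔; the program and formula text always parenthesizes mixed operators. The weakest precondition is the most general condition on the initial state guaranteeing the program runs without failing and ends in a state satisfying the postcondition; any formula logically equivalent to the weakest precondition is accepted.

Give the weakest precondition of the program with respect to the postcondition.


Working backward. After the program, the postcondition (¬(3*r + 8 ≥ 6)) ∧ ((e > -7 ∨ z + z - 5 ≥ -1) ↔ e + 4 ≥ n - 8) must hold; in canonical form it is (¬(3*r ≥ -2)) ∧ ((e > -7 ∨ 2*z ≥ 4) ↔ e ≥ n - 12).
Before r := 2*e - 4: (¬(6*e ≥ 10)) ∧ ((e > -7 ∨ 2*z ≥ 4) ↔ e ≥ n - 12)
Before r := val + 3: (¬(6*e ≥ 10)) ∧ ((e > -7 ∨ 2*z ≥ 4) ↔ e ≥ n - 12)
Answer: WP = (¬(6*e ≥ 10)) ∧ ((e > -7 ∨ 2*z ≥ 4) ↔ e ≥ n - 12)


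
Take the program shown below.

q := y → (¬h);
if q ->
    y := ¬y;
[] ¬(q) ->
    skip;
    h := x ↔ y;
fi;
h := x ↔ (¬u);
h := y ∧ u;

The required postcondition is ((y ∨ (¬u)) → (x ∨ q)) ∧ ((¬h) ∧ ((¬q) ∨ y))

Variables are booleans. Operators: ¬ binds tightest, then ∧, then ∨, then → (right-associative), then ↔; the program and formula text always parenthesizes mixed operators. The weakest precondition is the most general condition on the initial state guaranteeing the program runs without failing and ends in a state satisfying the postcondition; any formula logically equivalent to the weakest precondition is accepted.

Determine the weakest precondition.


Working backward. After the program, the postcondition ((y ∨ (¬u)) → (x ∨ q)) ∧ ((¬h) ∧ ((¬q) ∨ y)) must hold; in canonical form it is ((y ∨ (¬u)) → (x ∨ q)) ∧ (¬h) ∧ ((¬q) ∨ y).
Before h := y ∧ u: ((y ∨ (¬u)) → (x ∨ q)) ∧ (¬(y ∧ u)) ∧ ((¬q) ∨ y)
Before h := x ↔ (¬u): ((y ∨ (¬u)) → (x ∨ q)) ∧ (¬(y ∧ u)) ∧ ((¬q) ∨ y)
Then branch requires (((¬y) ∨ (¬u)) → (x ∨ q)) ∧ (¬((¬y) ∧ u)) ∧ ((¬q) ∨ (¬y)); else branch requires ((y ∨ (¬u)) → (x ∨ q)) ∧ (¬(y ∧ u)) ∧ ((¬q) ∨ y).
Before the if: (q → ((((¬y) ∨ (¬u)) → (x ∨ q)) ∧ (¬((¬y) ∧ u)) ∧ ((¬q) ∨ (¬y)))) ∧ ((¬q) → (((y ∨ (¬u)) → (x ∨ q)) ∧ (¬(y ∧ u)) ∧ ((¬q) ∨ y)))
Before q := y → (¬h): ((y → (¬h)) → ((((¬y) ∨ (¬u)) → (x ∨ (y → (¬h)))) ∧ (¬((¬y) ∧ u)) ∧ ((¬(y → (¬h))) ∨ (¬y)))) ∧ ((¬(y → (¬h))) → (((y ∨ (¬u)) → (x ∨ (y → (¬h)))) ∧ (¬(y ∧ u)) ∧ ((¬(y → (¬h))) ∨ y)))
Answer: WP = ((y → (¬h)) → ((((¬y) ∨ (¬u)) → (x ∨ (y → (¬h)))) ∧ (¬((¬y) ∧ u)) ∧ ((¬(y → (¬h))) ∨ (¬y)))) ∧ ((¬(y → (¬h))) → (((y ∨ (¬u)) → (x ∨ (y → (¬h)))) ∧ (¬(y ∧ u)) ∧ ((¬(y → (¬h))) ∨ y)))


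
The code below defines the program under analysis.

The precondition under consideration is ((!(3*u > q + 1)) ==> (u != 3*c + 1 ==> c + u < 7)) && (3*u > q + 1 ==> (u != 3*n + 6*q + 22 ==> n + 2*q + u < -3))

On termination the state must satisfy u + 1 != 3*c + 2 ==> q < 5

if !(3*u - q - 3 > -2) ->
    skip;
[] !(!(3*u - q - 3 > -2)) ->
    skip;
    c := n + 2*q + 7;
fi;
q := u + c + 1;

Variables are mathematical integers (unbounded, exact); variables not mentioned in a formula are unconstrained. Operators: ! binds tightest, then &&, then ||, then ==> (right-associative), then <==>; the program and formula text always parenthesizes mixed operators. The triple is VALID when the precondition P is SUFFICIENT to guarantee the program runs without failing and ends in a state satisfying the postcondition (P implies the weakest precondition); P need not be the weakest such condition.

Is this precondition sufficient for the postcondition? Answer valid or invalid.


Working backward. After the program, the postcondition u + 1 != 3*c + 2 ==> q < 5 must hold; in canonical form it is u != 3*c + 1 ==> q < 5.
Before q := u + c + 1: u != 3*c + 1 ==> c + u < 4
Then branch requires u != 3*c + 1 ==> c + u < 4; else branch requires u != 3*n + 6*q + 22 ==> n + 2*q + u < -3.
Before the if: ((!(3*u > q + 1)) ==> (u != 3*c + 1 ==> c + u < 4)) && (3*u > q + 1 ==> (u != 3*n + 6*q + 22 ==> n + 2*q + u < -3))
The weakest precondition is ((!(3*u > q + 1)) ==> (u != 3*c + 1 ==> c + u < 4)) && (3*u > q + 1 ==> (u != 3*n + 6*q + 22 ==> n + 2*q + u < -3)).
Check whether ((!(3*u > q + 1)) ==> (u != 3*c + 1 ==> c + u < 7)) && (3*u > q + 1 ==> (u != 3*n + 6*q + 22 ==> n + 2*q + u < -3)) implies it.
Countermodel: at the initial state c = 4, n = 0, q = -1, u = 0, the precondition holds but the weakest precondition fails.
Answer: invalid


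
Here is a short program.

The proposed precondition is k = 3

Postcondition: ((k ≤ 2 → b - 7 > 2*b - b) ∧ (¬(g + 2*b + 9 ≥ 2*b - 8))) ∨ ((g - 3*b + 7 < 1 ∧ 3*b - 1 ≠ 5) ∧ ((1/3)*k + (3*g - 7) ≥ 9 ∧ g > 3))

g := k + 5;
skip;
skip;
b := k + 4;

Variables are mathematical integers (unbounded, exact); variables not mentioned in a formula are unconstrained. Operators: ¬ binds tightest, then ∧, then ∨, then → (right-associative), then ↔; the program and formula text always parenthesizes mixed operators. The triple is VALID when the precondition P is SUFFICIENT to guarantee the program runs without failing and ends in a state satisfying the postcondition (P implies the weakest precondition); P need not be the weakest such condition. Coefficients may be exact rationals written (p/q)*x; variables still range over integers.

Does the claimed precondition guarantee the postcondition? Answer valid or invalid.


Working backward. After the program, the postcondition ((k ≤ 2 → b - 7 > 2*b - b) ∧ (¬(g + 2*b + 9 ≥ 2*b - 8))) ∨ ((g - 3*b + 7 < 1 ∧ 3*b - 1 ≠ 5) ∧ ((1/3)*k + (3*g - 7) ≥ 9 ∧ g > 3)) must hold; in canonical form it is ((¬(k ≤ 2)) ∧ (¬(g ≥ -17))) ∨ (g < 3*b - 6 ∧ 3*b ≠ 6 ∧ 3*g + (1/3)*k ≥ 16 ∧ g > 3).
Before b := k + 4: ((¬(k ≤ 2)) ∧ (¬(g ≥ -17))) ∨ (g < 3*k + 6 ∧ 3*k ≠ -6 ∧ 3*g + (1/3)*k ≥ 16 ∧ g > 3)
Before skip: ((¬(k ≤ 2)) ∧ (¬(g ≥ -17))) ∨ (g < 3*k + 6 ∧ 3*k ≠ -6 ∧ 3*g + (1/3)*k ≥ 16 ∧ g > 3)
Before skip: ((¬(k ≤ 2)) ∧ (¬(g ≥ -17))) ∨ (g < 3*k + 6 ∧ 3*k ≠ -6 ∧ 3*g + (1/3)*k ≥ 16 ∧ g > 3)
Before g := k + 5: ((¬(k ≤ 2)) ∧ (¬(k ≥ -22))) ∨ (2*k > -1 ∧ 3*k ≠ -6 ∧ (10/3)*k ≥ 1 ∧ k > -2)
The weakest precondition is ((¬(k ≤ 2)) ∧ (¬(k ≥ -22))) ∨ (2*k > -1 ∧ 3*k ≠ -6 ∧ (10/3)*k ≥ 1 ∧ k > -2).
Check whether k = 3 implies it.
Every state satisfying the precondition satisfies the weakest precondition: the implication holds.
Answer: valid


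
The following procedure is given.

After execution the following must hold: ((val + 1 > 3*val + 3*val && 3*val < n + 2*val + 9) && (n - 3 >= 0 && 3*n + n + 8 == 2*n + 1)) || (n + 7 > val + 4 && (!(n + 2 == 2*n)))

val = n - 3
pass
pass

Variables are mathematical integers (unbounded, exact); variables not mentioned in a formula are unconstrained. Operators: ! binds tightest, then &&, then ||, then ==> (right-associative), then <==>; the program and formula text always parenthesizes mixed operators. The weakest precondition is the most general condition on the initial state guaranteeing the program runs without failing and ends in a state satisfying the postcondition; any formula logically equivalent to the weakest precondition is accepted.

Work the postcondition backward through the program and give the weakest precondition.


Working backward. After the program, the postcondition ((val + 1 > 3*val + 3*val && 3*val < n + 2*val + 9) && (n - 3 >= 0 && 3*n + n + 8 == 2*n + 1)) || (n + 7 > val + 4 && (!(n + 2 == 2*n))) must hold; in canonical form it is (5*val < 1 && val < n + 9 && n >= 3 && 2*n == -7) || (n > val - 3 && (!(n == 2))).
Before skip: (5*val < 1 && val < n + 9 && n >= 3 && 2*n == -7) || (n > val - 3 && (!(n == 2)))
Before skip: (5*val < 1 && val < n + 9 && n >= 3 && 2*n == -7) || (n > val - 3 && (!(n == 2)))
Before val := n - 3: (5*n < 16 && n >= 3 && 2*n == -7) || (!(n == 2))
Answer: WP = (5*n < 16 && n >= 3 && 2*n == -7) || (!(n == 2))


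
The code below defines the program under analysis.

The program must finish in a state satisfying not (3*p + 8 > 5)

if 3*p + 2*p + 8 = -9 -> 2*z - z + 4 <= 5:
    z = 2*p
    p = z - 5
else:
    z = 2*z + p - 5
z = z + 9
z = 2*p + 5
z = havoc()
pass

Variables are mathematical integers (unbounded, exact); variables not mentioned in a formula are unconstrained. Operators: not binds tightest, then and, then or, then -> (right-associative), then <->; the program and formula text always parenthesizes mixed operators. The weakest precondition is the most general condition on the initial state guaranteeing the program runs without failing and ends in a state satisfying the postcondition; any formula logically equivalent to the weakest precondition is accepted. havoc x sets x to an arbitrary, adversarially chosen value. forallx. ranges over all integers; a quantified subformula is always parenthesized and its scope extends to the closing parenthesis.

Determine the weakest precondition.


Working backward. After the program, the postcondition not (3*p + 8 > 5) must hold; in canonical form it is not (3*p > -3).
Before skip: not (3*p > -3)
Before havoc z: not (3*p > -3)
Before z := 2*p + 5: not (3*p > -3)
Before z := z + 9: not (3*p > -3)
Then branch requires not (6*p > 12); else branch requires not (3*p > -3).
Before the if: ((5*p = -17 -> z <= 1) -> (not (6*p > 12))) and ((not (5*p = -17 -> z <= 1)) -> (not (3*p > -3)))
Answer: WP = ((5*p = -17 -> z <= 1) -> (not (6*p > 12))) and ((not (5*p = -17 -> z <= 1)) -> (not (3*p > -3)))


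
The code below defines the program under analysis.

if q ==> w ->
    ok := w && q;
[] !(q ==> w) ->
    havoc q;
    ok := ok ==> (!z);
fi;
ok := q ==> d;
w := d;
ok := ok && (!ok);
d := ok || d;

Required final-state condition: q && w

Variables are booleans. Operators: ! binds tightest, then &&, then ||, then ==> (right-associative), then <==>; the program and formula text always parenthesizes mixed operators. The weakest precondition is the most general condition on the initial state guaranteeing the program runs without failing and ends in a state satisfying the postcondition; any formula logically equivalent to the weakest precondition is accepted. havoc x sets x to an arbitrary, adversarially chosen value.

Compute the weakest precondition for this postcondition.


Working backward. After the program, q && w must hold.
Before d := ok || d: q && w
Before ok := ok && (!ok): q && w
Before w := d: q && d
Before ok := q ==> d: q && d
Then branch requires q && d; else branch requires false.
Before the if: ((q ==> w) ==> (q && d)) && (q ==> w)
Answer: WP = ((q ==> w) ==> (q && d)) && (q ==> w)


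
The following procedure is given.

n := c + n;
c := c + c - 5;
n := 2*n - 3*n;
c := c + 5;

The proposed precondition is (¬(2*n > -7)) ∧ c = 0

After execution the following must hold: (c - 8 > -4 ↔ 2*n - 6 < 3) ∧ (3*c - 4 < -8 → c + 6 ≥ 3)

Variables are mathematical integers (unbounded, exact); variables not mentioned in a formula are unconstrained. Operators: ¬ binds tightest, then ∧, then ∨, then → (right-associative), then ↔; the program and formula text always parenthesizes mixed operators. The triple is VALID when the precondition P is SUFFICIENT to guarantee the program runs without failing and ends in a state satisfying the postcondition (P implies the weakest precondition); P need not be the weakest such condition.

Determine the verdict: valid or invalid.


Working backward. After the program, the postcondition (c - 8 > -4 ↔ 2*n - 6 < 3) ∧ (3*c - 4 < -8 → c + 6 ≥ 3) must hold; in canonical form it is (c > 4 ↔ 2*n < 9) ∧ (3*c < -4 → c ≥ -3).
Before c := c + 5: (c > -1 ↔ 2*n < 9) ∧ (3*c < -19 → c ≥ -8)
Before n := 2*n - 3*n: (c > -1 ↔ 2*n > -9) ∧ (3*c < -19 → c ≥ -8)
Before c := c + c - 5: (2*c > 4 ↔ 2*n > -9) ∧ (6*c < -4 → 2*c ≥ -3)
Before n := c + n: (2*c > 4 ↔ 2*c + 2*n > -9) ∧ (6*c < -4 → 2*c ≥ -3)
The weakest precondition is (2*c > 4 ↔ 2*c + 2*n > -9) ∧ (6*c < -4 → 2*c ≥ -3).
Check whether (¬(2*n > -7)) ∧ c = 0 implies it.
Countermodel: at the initial state c = 0, n = -4, the precondition holds but the weakest precondition fails.
Answer: invalid


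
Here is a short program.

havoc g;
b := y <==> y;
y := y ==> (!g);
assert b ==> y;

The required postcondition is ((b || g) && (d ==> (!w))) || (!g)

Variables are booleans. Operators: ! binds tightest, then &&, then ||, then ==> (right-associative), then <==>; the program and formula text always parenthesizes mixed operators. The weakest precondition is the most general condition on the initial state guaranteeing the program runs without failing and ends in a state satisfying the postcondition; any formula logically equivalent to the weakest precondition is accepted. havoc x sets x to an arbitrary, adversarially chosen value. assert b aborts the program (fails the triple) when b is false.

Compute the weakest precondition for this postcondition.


Working backward. After the program, ((b || g) && (d ==> (!w))) || (!g) must hold.
Before assert b ==> y: (b ==> y) && (((b || g) && (d ==> (!w))) || (!g))
Before y := y ==> (!g): (b ==> (y ==> (!g))) && (((b || g) && (d ==> (!w))) || (!g))
Before b := y <==> y: (y ==> (!g)) && ((d ==> (!w)) || (!g))
Before havoc g: (!y) && (d ==> (!w))
Answer: WP = (!y) && (d ==> (!w))


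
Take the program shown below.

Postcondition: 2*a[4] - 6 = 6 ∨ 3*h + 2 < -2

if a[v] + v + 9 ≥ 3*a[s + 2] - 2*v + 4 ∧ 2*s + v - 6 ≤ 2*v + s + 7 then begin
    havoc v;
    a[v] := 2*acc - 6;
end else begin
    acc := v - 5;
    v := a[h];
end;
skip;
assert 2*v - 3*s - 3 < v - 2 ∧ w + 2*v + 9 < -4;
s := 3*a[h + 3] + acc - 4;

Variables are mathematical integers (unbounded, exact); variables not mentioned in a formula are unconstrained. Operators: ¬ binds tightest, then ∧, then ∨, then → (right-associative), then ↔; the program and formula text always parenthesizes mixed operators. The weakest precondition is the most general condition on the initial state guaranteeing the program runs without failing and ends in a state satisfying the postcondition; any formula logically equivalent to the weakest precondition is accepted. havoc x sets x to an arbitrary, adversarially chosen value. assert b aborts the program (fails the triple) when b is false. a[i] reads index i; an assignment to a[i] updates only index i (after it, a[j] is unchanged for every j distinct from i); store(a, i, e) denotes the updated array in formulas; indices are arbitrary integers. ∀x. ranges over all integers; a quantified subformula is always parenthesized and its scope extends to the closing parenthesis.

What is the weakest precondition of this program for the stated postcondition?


Working backward. After the program, the postcondition 2*a[4] - 6 = 6 ∨ 3*h + 2 < -2 must hold; in canonical form it is 2*a[4] = 12 ∨ 3*h < -4.
Before s := 3*a[h + 3] + acc - 4: 2*a[4] = 12 ∨ 3*h < -4
Before assert 2*v - 3*s - 3 < v - 2 ∧ w + 2*v + 9 < -4: v < 3*s + 1 ∧ 2*v + w < -13 ∧ (2*a[4] = 12 ∨ 3*h < -4)
Before skip: v < 3*s + 1 ∧ 2*v + w < -13 ∧ (2*a[4] = 12 ∨ 3*h < -4)
Then branch requires ∀v_1. (v_1 < 3*s + 1 ∧ 2*v_1 + w < -13 ∧ (2*store(a, v_1, 2*acc - 6)[4] = 12 ∨ 3*h < -4)); else branch requires a[h] < 3*s + 1 ∧ 2*a[h] + w < -13 ∧ (2*a[4] = 12 ∨ 3*h < -4).
Before the if: ((a[v] + 3*v ≥ 3*a[s + 2] - 5 ∧ s ≤ v + 13) → (∀v_1. (v_1 < 3*s + 1 ∧ 2*v_1 + w < -13 ∧ (2*store(a, v_1, 2*acc - 6)[4] = 12 ∨ 3*h < -4)))) ∧ ((¬(a[v] + 3*v ≥ 3*a[s + 2] - 5 ∧ s ≤ v + 13)) → (a[h] < 3*s + 1 ∧ 2*a[h] + w < -13 ∧ (2*a[4] = 12 ∨ 3*h < -4)))
Answer: WP = ((a[v] + 3*v ≥ 3*a[s + 2] - 5 ∧ s ≤ v + 13) → (∀v_1. (v_1 < 3*s + 1 ∧ 2*v_1 + w < -13 ∧ (2*store(a, v_1, 2*acc - 6)[4] = 12 ∨ 3*h < -4)))) ∧ ((¬(a[v] + 3*v ≥ 3*a[s + 2] - 5 ∧ s ≤ v + 13)) → (a[h] < 3*s + 1 ∧ 2*a[h] + w < -13 ∧ (2*a[4] = 12 ∨ 3*h < -4)))
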